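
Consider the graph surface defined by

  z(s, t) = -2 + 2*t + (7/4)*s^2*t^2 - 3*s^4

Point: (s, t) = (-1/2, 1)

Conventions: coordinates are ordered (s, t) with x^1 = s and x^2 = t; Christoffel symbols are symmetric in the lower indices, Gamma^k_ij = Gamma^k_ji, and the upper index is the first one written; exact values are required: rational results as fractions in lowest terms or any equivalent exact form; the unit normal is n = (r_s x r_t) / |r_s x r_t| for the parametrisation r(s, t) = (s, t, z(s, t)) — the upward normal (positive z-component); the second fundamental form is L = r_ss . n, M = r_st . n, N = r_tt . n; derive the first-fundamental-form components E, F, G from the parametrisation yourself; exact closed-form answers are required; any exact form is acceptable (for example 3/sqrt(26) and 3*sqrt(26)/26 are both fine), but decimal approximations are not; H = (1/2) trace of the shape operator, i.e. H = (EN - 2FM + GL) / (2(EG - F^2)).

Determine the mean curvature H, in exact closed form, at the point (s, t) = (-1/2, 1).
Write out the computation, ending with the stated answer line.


z_s = -1/4, z_t = 23/8, z_ss = -11/2, z_st = -7/2, z_tt = 7/8
E = 17/16, F = -23/32, G = 593/64; answer radicand W^2 = 597/64
unnormalised second-form numerators: l = -11/2, m = -7/2, n = 7/8; L = l/sqrt(597/64), and similarly M = m/sqrt(W^2), N = n/sqrt(W^2)
H = (E*n - 2*F*m + G*l) / (2*(EG - F^2)*sqrt(W^2)); E*n - 2*F*m + G*l = -881/16, EG - F^2 = 597/64, so H = (-1762/597)/sqrt(597/64)

Answer: H = -14096*sqrt(597)/356409


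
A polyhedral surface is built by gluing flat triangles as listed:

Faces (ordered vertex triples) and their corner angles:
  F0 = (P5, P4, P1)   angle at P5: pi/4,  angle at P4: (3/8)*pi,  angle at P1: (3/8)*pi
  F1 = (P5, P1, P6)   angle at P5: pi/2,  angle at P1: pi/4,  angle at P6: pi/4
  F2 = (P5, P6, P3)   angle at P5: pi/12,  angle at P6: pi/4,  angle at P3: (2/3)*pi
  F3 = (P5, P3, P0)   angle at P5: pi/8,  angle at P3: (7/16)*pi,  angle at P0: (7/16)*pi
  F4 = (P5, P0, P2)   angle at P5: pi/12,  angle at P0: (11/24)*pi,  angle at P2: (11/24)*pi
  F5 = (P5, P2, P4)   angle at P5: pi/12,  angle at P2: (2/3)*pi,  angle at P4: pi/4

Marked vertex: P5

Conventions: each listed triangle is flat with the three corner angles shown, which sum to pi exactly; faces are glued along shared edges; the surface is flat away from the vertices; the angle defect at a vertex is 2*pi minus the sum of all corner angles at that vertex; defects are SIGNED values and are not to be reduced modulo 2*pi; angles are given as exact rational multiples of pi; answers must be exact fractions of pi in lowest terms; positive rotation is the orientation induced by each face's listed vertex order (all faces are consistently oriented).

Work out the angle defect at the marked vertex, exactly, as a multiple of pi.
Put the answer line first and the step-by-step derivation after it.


Answer: defect(P5) = (7/8)*pi

Sum of corner angles at P5: (9/8)*pi
defect = 2*pi - (9/8)*pi


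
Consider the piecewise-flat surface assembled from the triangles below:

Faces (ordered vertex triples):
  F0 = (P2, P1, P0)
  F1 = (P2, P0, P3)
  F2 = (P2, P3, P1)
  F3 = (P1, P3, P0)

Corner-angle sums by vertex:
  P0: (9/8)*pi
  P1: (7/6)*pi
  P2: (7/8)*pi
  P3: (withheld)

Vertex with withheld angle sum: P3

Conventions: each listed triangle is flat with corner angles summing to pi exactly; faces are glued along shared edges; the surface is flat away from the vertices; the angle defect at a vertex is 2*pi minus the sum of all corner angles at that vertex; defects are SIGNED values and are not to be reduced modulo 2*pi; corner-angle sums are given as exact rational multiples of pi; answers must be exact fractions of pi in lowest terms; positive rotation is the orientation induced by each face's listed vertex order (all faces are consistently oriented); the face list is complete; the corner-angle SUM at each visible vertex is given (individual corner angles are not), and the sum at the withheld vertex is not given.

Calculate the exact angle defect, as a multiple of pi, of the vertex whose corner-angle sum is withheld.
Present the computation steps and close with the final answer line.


V = 4, E = 6, F = 4; chi = V - E + F = 2
Gauss-Bonnet: total defect = 2*pi*chi = 4*pi; visible defects sum to (17/6)*pi

Answer: defect(P3) = (7/6)*pi


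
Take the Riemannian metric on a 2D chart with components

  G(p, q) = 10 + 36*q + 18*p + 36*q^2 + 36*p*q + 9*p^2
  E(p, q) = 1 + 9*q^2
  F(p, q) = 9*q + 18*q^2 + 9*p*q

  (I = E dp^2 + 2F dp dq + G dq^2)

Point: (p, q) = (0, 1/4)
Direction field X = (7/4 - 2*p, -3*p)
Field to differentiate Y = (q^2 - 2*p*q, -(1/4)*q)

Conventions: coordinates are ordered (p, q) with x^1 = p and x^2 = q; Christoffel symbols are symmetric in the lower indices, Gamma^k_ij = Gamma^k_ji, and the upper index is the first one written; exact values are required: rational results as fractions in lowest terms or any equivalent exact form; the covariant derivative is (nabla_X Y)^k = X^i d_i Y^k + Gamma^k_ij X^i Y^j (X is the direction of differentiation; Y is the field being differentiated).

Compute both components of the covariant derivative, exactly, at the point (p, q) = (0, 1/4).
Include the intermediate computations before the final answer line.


E = 25/16, F = 27/8, G = 85/4 at the point
E_p = 0, E_q = 9/2, F_p = 9/4, F_q = 18, G_p = 27, G_q = 54
EG - F^2 = 349/16;  g^inv = (16/349) * [[85/4, -27/8], [-27/8, 25/16]]
first-kind symbols [ij,l] = (1/2)(d_i g_jl + d_j g_il - d_l g_ij): [pp,p] = E_p/2 = 0, [pp,q] = F_p - E_q/2 = 0, [pq,p] = E_q/2 = 9/4, [pq,q] = G_p/2 = 27/2, [qq,p] = F_q - G_p/2 = 9/2, [qq,q] = G_q/2 = 27
Gamma^p_ij = (G*[ij,p] - F*[ij,q])/(EG - F^2), Gamma^q_ij = (E*[ij,q] - F*[ij,p])/(EG - F^2)
Gamma_ppp = 0, Gamma_ppq = 36/349, Gamma_pqq = 72/349, Gamma_qpp = 0, Gamma_qpq = 216/349, Gamma_qqq = 432/349
X = (7/4, 0), Y = (1/16, -1/16) at the point

Answer: (nabla_X Y)^p = -4949/5584, (nabla_X Y)^q = -189/2792


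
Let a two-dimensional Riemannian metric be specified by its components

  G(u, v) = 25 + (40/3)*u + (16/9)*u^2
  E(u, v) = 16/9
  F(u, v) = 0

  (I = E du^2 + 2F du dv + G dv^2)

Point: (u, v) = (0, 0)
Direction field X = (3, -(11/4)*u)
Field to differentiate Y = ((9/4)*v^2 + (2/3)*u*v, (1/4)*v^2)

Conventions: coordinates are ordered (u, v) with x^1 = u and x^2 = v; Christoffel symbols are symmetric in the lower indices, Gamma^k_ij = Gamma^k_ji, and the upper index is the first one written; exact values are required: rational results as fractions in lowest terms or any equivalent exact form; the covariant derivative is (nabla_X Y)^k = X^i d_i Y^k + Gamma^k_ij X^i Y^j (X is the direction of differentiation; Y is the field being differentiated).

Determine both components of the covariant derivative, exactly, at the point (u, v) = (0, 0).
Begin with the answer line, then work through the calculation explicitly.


Answer: (nabla_X Y)^u = 0, (nabla_X Y)^v = 0

E = 16/9, F = 0, G = 25 at the point
E_u = 0, E_v = 0, F_u = 0, F_v = 0, G_u = 40/3, G_v = 0
EG - F^2 = 400/9;  g^inv = (9/400) * [[25, 0], [0, 16/9]]
first-kind symbols [ij,l] = (1/2)(d_i g_jl + d_j g_il - d_l g_ij): [uu,u] = E_u/2 = 0, [uu,v] = F_u - E_v/2 = 0, [uv,u] = E_v/2 = 0, [uv,v] = G_u/2 = 20/3, [vv,u] = F_v - G_u/2 = -20/3, [vv,v] = G_v/2 = 0
Gamma^u_ij = (G*[ij,u] - F*[ij,v])/(EG - F^2), Gamma^v_ij = (E*[ij,v] - F*[ij,u])/(EG - F^2)
Gamma_uuu = 0, Gamma_uuv = 0, Gamma_uvv = -15/4, Gamma_vuu = 0, Gamma_vuv = 4/15, Gamma_vvv = 0
X = (3, 0), Y = (0, 0) at the point


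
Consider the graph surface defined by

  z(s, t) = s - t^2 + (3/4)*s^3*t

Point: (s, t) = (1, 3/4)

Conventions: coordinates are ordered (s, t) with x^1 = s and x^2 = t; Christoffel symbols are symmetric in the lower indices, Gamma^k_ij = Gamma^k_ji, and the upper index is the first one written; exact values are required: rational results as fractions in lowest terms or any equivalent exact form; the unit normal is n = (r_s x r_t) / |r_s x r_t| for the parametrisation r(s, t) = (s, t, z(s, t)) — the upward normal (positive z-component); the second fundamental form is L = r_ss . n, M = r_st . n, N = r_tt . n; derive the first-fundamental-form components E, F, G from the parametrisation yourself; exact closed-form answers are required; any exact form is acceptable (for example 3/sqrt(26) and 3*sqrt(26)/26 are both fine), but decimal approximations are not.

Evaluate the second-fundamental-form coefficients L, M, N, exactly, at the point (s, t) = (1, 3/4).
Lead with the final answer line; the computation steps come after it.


Answer: L = 54*sqrt(2249)/2249, M = 36*sqrt(2249)/2249, N = -32*sqrt(2249)/2249

z_s = 43/16, z_t = -3/4, z_ss = 27/8, z_st = 9/4, z_tt = -2
E = 2105/256, F = -129/64, G = 25/16; answer radicand W^2 = 2249/256
unnormalised second-form numerators: l = 27/8, m = 9/4, n = -2; L = l/sqrt(2249/256), and similarly M = m/sqrt(W^2), N = n/sqrt(W^2)


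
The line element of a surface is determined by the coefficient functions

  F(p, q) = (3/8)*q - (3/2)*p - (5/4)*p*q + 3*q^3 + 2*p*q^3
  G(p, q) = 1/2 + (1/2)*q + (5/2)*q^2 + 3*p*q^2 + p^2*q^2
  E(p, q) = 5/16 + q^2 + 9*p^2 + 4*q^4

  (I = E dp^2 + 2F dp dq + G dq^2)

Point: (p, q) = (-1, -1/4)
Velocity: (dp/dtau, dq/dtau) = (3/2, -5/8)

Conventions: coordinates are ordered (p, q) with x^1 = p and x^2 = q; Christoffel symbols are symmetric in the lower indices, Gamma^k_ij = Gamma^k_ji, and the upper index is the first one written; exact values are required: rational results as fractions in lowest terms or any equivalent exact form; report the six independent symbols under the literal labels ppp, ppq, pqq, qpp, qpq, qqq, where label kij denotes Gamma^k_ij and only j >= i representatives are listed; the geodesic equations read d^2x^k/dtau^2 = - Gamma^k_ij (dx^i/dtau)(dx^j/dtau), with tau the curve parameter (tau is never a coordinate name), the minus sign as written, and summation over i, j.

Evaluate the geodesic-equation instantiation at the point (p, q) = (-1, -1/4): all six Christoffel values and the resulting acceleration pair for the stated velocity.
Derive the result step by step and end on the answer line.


E = 601/64, F = 69/64, G = 13/32 at the point
E_p = -18, E_q = -3/4, F_p = -39/32, F_q = 29/16, G_p = 1/16, G_q = 1/4
EG - F^2 = 10865/4096;  g^inv = (4096/10865) * [[13/32, -69/64], [-69/64, 601/64]]
first-kind symbols [ij,l] = (1/2)(d_i g_jl + d_j g_il - d_l g_ij): [pp,p] = E_p/2 = -9, [pp,q] = F_p - E_q/2 = -27/32, [pq,p] = E_q/2 = -3/8, [pq,q] = G_p/2 = 1/32, [qq,p] = F_q - G_p/2 = 57/32, [qq,q] = G_q/2 = 1/8
Gamma^p_ij = (G*[ij,p] - F*[ij,q])/(EG - F^2), Gamma^q_ij = (E*[ij,q] - F*[ij,p])/(EG - F^2)
Gamma_ppp = -2250/2173, Gamma_ppq = -762/10865, Gamma_pqq = 2412/10865, Gamma_qpp = 1458/2173, Gamma_qpq = 2858/10865, Gamma_qqq = -3058/10865
d^2p/dtau^2 = -(Gamma_ppp*(3/2)^2 + 2*Gamma_ppq*(3/2)*(-5/8) + Gamma_pqq*(-5/8)^2) = 73413/34768
d^2q/dtau^2 = -(Gamma_qpp*(3/2)^2 + 2*Gamma_qpq*(3/2)*(-5/8) + Gamma_qqq*(-5/8)^2) = -63035/69536

Answer: Gamma_ppp = -2250/2173, Gamma_ppq = -762/10865, Gamma_pqq = 2412/10865, Gamma_qpp = 1458/2173, Gamma_qpq = 2858/10865, Gamma_qqq = -3058/10865; accelerations (d^2p/dtau^2, d^2q/dtau^2) = (73413/34768, -63035/69536)


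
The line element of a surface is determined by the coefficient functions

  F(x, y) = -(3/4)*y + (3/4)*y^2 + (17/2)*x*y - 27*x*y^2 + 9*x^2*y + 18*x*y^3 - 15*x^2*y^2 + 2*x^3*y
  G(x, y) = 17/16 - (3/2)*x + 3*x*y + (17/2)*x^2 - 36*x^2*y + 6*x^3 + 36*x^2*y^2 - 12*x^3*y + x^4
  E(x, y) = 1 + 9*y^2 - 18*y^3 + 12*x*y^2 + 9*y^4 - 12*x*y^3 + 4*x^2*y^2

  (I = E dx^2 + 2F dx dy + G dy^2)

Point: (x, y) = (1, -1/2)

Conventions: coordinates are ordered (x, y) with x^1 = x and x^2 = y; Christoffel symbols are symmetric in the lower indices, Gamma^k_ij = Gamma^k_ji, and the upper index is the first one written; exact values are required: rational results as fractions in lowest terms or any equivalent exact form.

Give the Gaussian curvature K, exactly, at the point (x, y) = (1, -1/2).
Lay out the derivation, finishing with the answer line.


E = 185/16, F = -351/16, G = 745/16, EG - F^2 = 457/8 at the point
E_x = 13/2, E_y = -52, F_x = -131/4, F_y = 147/2, G_x = 108, G_y = -81
E_yy = 167, F_xy = 103, G_xx = 155
Using the Brioschi determinant formula for K from the metric derivatives:
M1 = [[-E_yy/2 + F_xy - G_xx/2, E_x/2, F_x - E_y/2], [F_y - G_x/2, E, F], [G_y/2, F, G]] = [[-58, 13/4, -27/4], [39/2, 185/16, -351/16], [-81/2, -351/16, 745/16]]; det M1 = -3650
M2 = [[0, E_y/2, G_x/2], [E_y/2, E, F], [G_x/2, F, G]] = [[0, -26, 54], [-26, 185/16, -351/16], [54, -351/16, 745/16]]; det M2 = -3592
det M1 - det M2 = -58; K = -58 / (457/8)^2 = -3712/208849

Answer: K = -3712/208849


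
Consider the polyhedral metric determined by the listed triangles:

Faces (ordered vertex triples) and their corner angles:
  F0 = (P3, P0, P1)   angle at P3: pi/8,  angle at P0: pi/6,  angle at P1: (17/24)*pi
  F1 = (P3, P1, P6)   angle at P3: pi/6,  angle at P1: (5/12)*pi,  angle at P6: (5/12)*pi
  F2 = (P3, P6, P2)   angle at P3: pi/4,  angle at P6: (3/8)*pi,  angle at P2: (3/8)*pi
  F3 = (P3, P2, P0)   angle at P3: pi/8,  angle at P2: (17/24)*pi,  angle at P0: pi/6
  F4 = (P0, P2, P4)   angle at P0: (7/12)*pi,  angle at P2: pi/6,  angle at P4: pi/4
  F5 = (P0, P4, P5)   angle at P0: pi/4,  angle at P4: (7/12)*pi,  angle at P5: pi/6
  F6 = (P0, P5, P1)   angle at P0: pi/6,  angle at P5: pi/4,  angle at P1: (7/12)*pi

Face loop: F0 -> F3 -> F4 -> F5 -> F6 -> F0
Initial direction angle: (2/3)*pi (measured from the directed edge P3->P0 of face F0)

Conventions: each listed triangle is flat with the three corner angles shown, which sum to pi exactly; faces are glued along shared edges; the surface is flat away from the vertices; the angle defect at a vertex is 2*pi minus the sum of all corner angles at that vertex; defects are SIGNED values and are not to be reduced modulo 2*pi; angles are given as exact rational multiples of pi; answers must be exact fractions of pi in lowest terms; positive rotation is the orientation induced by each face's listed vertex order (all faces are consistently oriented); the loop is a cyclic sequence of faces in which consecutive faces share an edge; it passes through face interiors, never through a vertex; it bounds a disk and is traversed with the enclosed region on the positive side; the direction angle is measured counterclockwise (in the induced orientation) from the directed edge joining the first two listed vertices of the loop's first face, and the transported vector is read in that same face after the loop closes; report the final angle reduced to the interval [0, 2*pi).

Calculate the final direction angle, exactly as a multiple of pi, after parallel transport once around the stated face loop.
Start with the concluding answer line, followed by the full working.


Answer: final direction angle = (4/3)*pi

enclosed vertex P0: corner angles sum to (4/3)*pi, defect = 2*pi - (4/3)*pi = (2/3)*pi
the rotation equals the total enclosed defect, so the final angle is initial + defects (mod 2*pi)
final angle = (2/3)*pi + (2/3)*pi = (4/3)*pi (mod 2*pi)


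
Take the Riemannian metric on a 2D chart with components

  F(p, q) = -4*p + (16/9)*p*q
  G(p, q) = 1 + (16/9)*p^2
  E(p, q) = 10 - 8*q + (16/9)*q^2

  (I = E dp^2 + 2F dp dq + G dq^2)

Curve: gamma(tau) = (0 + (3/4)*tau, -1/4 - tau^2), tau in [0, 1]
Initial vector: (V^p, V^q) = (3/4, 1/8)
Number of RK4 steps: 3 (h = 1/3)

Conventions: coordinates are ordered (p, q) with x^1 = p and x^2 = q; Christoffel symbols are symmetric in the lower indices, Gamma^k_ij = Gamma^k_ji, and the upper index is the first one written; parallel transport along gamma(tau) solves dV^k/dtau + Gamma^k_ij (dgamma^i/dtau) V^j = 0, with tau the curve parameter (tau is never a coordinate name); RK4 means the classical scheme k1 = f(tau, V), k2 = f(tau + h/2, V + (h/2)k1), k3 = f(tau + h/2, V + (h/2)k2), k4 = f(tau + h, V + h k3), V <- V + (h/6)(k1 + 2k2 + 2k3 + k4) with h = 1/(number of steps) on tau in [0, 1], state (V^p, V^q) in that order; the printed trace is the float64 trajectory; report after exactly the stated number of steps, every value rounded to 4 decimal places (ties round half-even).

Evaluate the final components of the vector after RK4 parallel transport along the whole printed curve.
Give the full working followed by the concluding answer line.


gamma'(tau) = (3/4, -2*tau); f(tau, V)^k = -Gamma^k_ij(gamma(tau)) gamma'^i(tau) V^j; h = 1/3; intermediate values shown to 6 dp
curve data and Christoffel symbols at the stage parameters:
  tau = 0.000000: gamma = (0.000000, -0.250000), gamma' = (0.750000, 0.000000); Gamma_ppp = 0.000000, Gamma_ppq = -0.366972, Gamma_pqq = 0.000000, Gamma_qpp = 0.000000, Gamma_qpq = 0.000000, Gamma_qqq = 0.000000
  tau = 0.166667: gamma = (0.125000, -0.277778), gamma' = (0.750000, -0.333333); Gamma_ppp = 0.000000, Gamma_ppq = -0.362781, Gamma_pqq = 0.000000, Gamma_qpp = 0.000000, Gamma_qpq = 0.017940, Gamma_qqq = 0.000000
  tau = 0.333333: gamma = (0.250000, -0.361111), gamma' = (0.750000, -0.666667); Gamma_ppp = 0.000000, Gamma_ppq = -0.350819, Gamma_pqq = 0.000000, Gamma_qpp = 0.000000, Gamma_qpq = 0.033589, Gamma_qqq = 0.000000
  tau = 0.500000: gamma = (0.375000, -0.500000), gamma' = (0.750000, -1.000000); Gamma_ppp = 0.000000, Gamma_ppq = -0.332703, Gamma_pqq = 0.000000, Gamma_qpp = 0.000000, Gamma_qpq = 0.045369, Gamma_qqq = 0.000000
  tau = 0.666667: gamma = (0.500000, -0.694444), gamma' = (0.750000, -1.333333); Gamma_ppp = 0.000000, Gamma_ppq = -0.310522, Gamma_pqq = 0.000000, Gamma_qpp = 0.000000, Gamma_qpq = 0.052730, Gamma_qqq = 0.000000
  tau = 0.833333: gamma = (0.625000, -0.944444), gamma' = (0.750000, -1.666667); Gamma_ppp = 0.000000, Gamma_ppq = -0.286302, Gamma_pqq = 0.000000, Gamma_qpp = 0.000000, Gamma_qpq = 0.056016, Gamma_qqq = 0.000000
  tau = 1.000000: gamma = (0.750000, -1.250000), gamma' = (0.750000, -2.000000); Gamma_ppp = 0.000000, Gamma_ppq = -0.261682, Gamma_pqq = 0.000000, Gamma_qpp = 0.000000, Gamma_qpq = 0.056075, Gamma_qqq = 0.000000
step 0: V^p = 0.7500, V^q = 0.1250
step 1: k1 = (0.034404, 0.000000), k2 = (-0.057378, 0.002837), k3 = (-0.055399, 0.002740), k4 = (-0.137961, 0.013209); V <- V + (h/6)(k1 + 2k2 + 2k3 + k4): V^p = 0.7317, V^q = 0.1264
step 2: k1 = (-0.137888, 0.013202), k2 = (-0.203721, 0.027780), k3 = (-0.199464, 0.027200), k4 = (-0.243885, 0.041415); V <- V + (h/6)(k1 + 2k2 + 2k3 + k4): V^p = 0.6657, V^q = 0.1355
step 3: k1 = (-0.244066, 0.041445), k2 = (-0.267668, 0.052370), k3 = (-0.265400, 0.051926), k4 = (-0.272118, 0.058311); V <- V + (h/6)(k1 + 2k2 + 2k3 + k4): V^p = 0.5778, V^q = 0.1526

Answer: V^p = 0.5778, V^q = 0.1526


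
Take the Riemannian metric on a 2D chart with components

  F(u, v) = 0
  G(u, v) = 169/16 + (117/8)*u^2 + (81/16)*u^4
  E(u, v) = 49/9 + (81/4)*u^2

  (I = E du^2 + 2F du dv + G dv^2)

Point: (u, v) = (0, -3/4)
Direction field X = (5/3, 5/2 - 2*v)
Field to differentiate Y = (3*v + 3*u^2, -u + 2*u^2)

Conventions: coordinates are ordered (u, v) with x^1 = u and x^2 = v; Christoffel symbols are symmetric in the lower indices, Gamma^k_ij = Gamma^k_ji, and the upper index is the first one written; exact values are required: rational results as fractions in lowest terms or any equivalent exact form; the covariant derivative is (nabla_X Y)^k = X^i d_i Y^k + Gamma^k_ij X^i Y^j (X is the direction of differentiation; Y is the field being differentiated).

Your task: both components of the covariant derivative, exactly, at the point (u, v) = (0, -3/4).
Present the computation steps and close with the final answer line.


E = 49/9, F = 0, G = 169/16 at the point
E_u = 0, E_v = 0, F_u = 0, F_v = 0, G_u = 0, G_v = 0
EG - F^2 = 8281/144;  g^inv = (144/8281) * [[169/16, 0], [0, 49/9]]
first-kind symbols [ij,l] = (1/2)(d_i g_jl + d_j g_il - d_l g_ij): [uu,u] = E_u/2 = 0, [uu,v] = F_u - E_v/2 = 0, [uv,u] = E_v/2 = 0, [uv,v] = G_u/2 = 0, [vv,u] = F_v - G_u/2 = 0, [vv,v] = G_v/2 = 0
Gamma^u_ij = (G*[ij,u] - F*[ij,v])/(EG - F^2), Gamma^v_ij = (E*[ij,v] - F*[ij,u])/(EG - F^2)
Gamma_uuu = 0, Gamma_uuv = 0, Gamma_uvv = 0, Gamma_vuu = 0, Gamma_vuv = 0, Gamma_vvv = 0
X = (5/3, 4), Y = (-9/4, 0) at the point

Answer: (nabla_X Y)^u = 12, (nabla_X Y)^v = -5/3


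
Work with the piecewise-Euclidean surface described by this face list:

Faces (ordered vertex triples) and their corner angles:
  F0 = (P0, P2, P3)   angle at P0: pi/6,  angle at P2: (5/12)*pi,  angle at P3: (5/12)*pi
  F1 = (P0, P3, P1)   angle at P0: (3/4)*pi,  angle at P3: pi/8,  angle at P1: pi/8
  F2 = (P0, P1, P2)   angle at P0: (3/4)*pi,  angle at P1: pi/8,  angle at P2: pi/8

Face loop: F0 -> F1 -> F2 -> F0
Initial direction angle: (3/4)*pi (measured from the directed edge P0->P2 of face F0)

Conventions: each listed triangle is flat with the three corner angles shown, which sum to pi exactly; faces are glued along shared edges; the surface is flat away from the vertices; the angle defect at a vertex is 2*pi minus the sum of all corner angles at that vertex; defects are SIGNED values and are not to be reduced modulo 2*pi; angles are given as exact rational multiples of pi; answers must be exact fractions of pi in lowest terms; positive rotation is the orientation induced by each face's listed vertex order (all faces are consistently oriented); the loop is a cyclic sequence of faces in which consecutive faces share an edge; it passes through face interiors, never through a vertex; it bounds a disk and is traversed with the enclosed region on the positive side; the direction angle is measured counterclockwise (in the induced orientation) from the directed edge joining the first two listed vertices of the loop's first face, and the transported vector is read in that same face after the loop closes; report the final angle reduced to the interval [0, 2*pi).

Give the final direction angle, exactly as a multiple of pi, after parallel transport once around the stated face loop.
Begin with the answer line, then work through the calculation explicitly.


Answer: final direction angle = (13/12)*pi

enclosed vertex P0: corner angles sum to (5/3)*pi, defect = 2*pi - (5/3)*pi = pi/3
the final direction is the initial angle plus the enclosed defects, taken mod 2*pi in the induced orientation
final angle = (3/4)*pi + pi/3 = (13/12)*pi (mod 2*pi)


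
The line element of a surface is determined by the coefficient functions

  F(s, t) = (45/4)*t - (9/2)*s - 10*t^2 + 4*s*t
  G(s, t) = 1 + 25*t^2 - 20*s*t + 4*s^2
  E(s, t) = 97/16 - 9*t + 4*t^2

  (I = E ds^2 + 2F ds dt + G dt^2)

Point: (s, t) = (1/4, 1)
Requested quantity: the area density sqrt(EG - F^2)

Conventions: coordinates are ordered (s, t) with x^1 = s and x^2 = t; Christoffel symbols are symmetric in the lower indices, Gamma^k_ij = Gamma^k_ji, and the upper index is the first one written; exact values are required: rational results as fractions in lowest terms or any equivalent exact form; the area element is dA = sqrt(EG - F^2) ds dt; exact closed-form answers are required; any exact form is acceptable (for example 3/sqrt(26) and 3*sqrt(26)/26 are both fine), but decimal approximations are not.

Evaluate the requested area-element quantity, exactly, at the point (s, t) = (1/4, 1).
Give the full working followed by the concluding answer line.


E = 17/16, F = 9/8, G = 85/4; EG - F^2 = 341/16

Answer: sqrt(EG - F^2) = sqrt(341)/4


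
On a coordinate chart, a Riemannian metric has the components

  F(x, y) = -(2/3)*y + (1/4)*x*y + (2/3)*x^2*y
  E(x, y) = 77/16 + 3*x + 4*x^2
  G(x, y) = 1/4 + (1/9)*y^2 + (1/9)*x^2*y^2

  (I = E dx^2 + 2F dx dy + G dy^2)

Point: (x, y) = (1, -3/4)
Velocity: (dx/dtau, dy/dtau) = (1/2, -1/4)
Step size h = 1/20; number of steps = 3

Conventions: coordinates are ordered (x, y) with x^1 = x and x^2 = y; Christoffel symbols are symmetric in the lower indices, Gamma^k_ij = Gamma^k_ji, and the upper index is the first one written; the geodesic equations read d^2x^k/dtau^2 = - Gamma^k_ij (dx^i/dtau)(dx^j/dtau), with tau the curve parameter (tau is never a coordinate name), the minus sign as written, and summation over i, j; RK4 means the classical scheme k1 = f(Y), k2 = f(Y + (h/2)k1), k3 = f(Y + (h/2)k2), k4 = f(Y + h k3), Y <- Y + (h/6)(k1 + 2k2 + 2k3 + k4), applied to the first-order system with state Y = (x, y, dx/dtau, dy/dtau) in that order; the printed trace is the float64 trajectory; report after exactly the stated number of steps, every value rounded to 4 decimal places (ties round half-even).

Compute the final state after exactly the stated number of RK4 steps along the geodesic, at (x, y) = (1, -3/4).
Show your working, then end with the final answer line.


f(Y) = (dx/dtau, dy/dtau, -Gamma^x_ij Y'^i Y'^j, -Gamma^y_ij Y'^i Y'^j) with the Gammas evaluated at the stage position; h = 0.050000; intermediate values shown to 6 dp
step 0: x = 1.0000, y = -0.7500, dx/dtau = 0.5000, dy/dtau = -0.2500
step 1:
  k1: at (x, y) = (1.000000, -0.750000), (dx/dtau, dy/dtau) = (0.500000, -0.250000); Gamma_xxx = 0.418667, Gamma_xxy = 0.002667, Gamma_xyy = 0.008889, Gamma_yxx = -2.957333, Gamma_yxy = 0.168000, Gamma_yyy = -0.440000; k1 = (0.500000, -0.250000, -0.104556, 0.808833)
  k2: at (x, y) = (1.012500, -0.756250), (dx/dtau, dy/dtau) = (0.497386, -0.229779); Gamma_xxx = 0.413646, Gamma_xxy = 0.002929, Gamma_xyy = 0.009614, Gamma_yxx = -2.972271, Gamma_yxy = 0.171481, Gamma_yyy = -0.444181; k2 = (0.497386, -0.229779, -0.102171, 0.797968)
  k3: at (x, y) = (1.012435, -0.755744), (dx/dtau, dy/dtau) = (0.497446, -0.230051); Gamma_xxx = 0.413715, Gamma_xxy = 0.002923, Gamma_xyy = 0.009623, Gamma_yxx = -2.971575, Gamma_yxy = 0.171320, Gamma_yyy = -0.444063; k3 = (0.497446, -0.230051, -0.102215, 0.798035)
  k4: at (x, y) = (1.024872, -0.761503), (dx/dtau, dy/dtau) = (0.494889, -0.210098); Gamma_xxx = 0.408705, Gamma_xxy = 0.003188, Gamma_xyy = 0.010331, Gamma_yxx = -2.985470, Gamma_yxy = 0.174657, Gamma_yyy = -0.448051; k4 = (0.494889, -0.210098, -0.099891, 0.787285)
  Y <- Y + (h/6)(k1 + 2k2 + 2k3 + k4): x = 1.0249, y = -0.7615, dx/dtau = 0.4949, dy/dtau = -0.2101
step 2:
  k1: at (x, y) = (1.024871, -0.761498), (dx/dtau, dy/dtau) = (0.494890, -0.210099); Gamma_xxx = 0.408706, Gamma_xxy = 0.003188, Gamma_xyy = 0.010331, Gamma_yxx = -2.985464, Gamma_yxy = 0.174656, Gamma_yyy = -0.448050; k1 = (0.494890, -0.210099, -0.099892, 0.787285)
  k2: at (x, y) = (1.037244, -0.766750), (dx/dtau, dy/dtau) = (0.492393, -0.190417); Gamma_xxx = 0.403716, Gamma_xxy = 0.003456, Gamma_xyy = 0.011022, Gamma_yxx = -2.998348, Gamma_yxy = 0.177844, Gamma_yyy = -0.451849; k2 = (0.492393, -0.190417, -0.097633, 0.776683)
  k3: at (x, y) = (1.037181, -0.766258), (dx/dtau, dy/dtau) = (0.492449, -0.190682); Gamma_xxx = 0.403788, Gamma_xxy = 0.003450, Gamma_xyy = 0.011032, Gamma_yxx = -2.997714, Gamma_yxy = 0.177686, Gamma_yyy = -0.451740; k3 = (0.492449, -0.190682, -0.097674, 0.776759)
  k4: at (x, y) = (1.049494, -0.771032), (dx/dtau, dy/dtau) = (0.490006, -0.171261); Gamma_xxx = 0.398827, Gamma_xxy = 0.003718, Gamma_xyy = 0.011710, Gamma_yxx = -3.009715, Gamma_yxy = 0.180731, Gamma_yyy = -0.455368; k4 = (0.490006, -0.171261, -0.095480, 0.766340)
  Y <- Y + (h/6)(k1 + 2k2 + 2k3 + k4): x = 1.0495, y = -0.7710, dx/dtau = 0.4900, dy/dtau = -0.1713
step 3:
  k1: at (x, y) = (1.049493, -0.771028), (dx/dtau, dy/dtau) = (0.490007, -0.171261); Gamma_xxx = 0.398828, Gamma_xxy = 0.003718, Gamma_xyy = 0.011710, Gamma_yxx = -3.009709, Gamma_yxy = 0.180729, Gamma_yyy = -0.455367; k1 = (0.490007, -0.171261, -0.095481, 0.766340)
  k2: at (x, y) = (1.061743, -0.775309), (dx/dtau, dy/dtau) = (0.487620, -0.152103); Gamma_xxx = 0.393905, Gamma_xxy = 0.003987, Gamma_xyy = 0.012375, Gamma_yxx = -3.020851, Gamma_yxy = 0.183626, Gamma_yyy = -0.458824; k2 = (0.487620, -0.152103, -0.093355, 0.756130)
  k3: at (x, y) = (1.061683, -0.774830), (dx/dtau, dy/dtau) = (0.487673, -0.152358); Gamma_xxx = 0.393979, Gamma_xxy = 0.003981, Gamma_xyy = 0.012386, Gamma_yxx = -3.020271, Gamma_yxy = 0.183471, Gamma_yyy = -0.458722; k3 = (0.487673, -0.152358, -0.093394, 0.756208)
  k4: at (x, y) = (1.073876, -0.778646), (dx/dtau, dy/dtau) = (0.485337, -0.133451); Gamma_xxx = 0.389100, Gamma_xxy = 0.004249, Gamma_xyy = 0.013042, Gamma_yxx = -3.030664, Gamma_yxy = 0.186224, Gamma_yyy = -0.462025; k4 = (0.485337, -0.133451, -0.091335, 0.746230)
  Y <- Y + (h/6)(k1 + 2k2 + 2k3 + k4): x = 1.0739, y = -0.7786, dx/dtau = 0.4853, dy/dtau = -0.1335

Answer: x = 1.0739, y = -0.7786, dx/dtau = 0.4853, dy/dtau = -0.1335


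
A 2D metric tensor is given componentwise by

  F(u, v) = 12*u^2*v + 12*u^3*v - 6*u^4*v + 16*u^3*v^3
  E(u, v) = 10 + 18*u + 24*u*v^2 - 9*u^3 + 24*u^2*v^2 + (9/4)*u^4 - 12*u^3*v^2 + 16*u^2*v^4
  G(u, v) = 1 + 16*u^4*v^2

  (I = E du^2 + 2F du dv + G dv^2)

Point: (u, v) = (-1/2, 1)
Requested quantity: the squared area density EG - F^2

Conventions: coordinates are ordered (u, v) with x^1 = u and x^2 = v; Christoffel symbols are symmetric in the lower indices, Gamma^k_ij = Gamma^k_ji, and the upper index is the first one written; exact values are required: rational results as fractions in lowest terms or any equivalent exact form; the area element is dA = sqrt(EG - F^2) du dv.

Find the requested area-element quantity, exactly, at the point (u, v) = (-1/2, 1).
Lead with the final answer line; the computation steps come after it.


Answer: EG - F^2 = 177/64

E = 113/64, F = -7/8, G = 2; EG - F^2 = 177/64


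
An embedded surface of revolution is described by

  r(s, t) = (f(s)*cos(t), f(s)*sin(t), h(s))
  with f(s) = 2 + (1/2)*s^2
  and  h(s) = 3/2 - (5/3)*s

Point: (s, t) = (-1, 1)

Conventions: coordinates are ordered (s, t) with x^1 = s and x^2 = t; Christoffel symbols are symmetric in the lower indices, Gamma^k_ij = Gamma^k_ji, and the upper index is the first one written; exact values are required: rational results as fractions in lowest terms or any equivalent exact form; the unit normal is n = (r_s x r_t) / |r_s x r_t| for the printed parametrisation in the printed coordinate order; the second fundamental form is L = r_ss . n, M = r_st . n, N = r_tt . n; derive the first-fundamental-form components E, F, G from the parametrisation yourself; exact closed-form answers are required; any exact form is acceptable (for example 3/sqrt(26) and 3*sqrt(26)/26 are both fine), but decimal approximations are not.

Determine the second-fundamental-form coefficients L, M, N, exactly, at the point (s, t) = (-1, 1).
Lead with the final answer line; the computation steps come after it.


Answer: L = 5*sqrt(34)/34, M = 0, N = -25*sqrt(34)/68

f = 5/2, f' = -1, f'' = 1, h' = -5/3, h'' = 0
E = 34/9, F = 0, G = 25/4; answer radicand W^2 = 34/9
unnormalised second-form numerators: l = 5/3, m = 0, n = -25/6; L = l/sqrt(34/9), and similarly M = m/sqrt(W^2), N = n/sqrt(W^2)


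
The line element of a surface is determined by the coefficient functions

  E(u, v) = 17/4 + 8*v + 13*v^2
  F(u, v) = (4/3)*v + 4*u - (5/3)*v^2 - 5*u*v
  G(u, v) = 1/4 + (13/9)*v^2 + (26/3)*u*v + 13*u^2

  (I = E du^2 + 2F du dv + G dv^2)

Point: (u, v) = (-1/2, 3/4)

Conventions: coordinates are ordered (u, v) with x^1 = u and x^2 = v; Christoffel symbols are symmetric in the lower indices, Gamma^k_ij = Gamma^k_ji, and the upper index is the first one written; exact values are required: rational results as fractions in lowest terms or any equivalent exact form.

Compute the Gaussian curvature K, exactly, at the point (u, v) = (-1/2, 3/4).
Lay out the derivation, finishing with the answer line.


E = 281/16, F = -1/16, G = 17/16, EG - F^2 = 597/32 at the point
E_u = 0, E_v = 55/2, F_u = 1/4, F_v = 4/3, G_u = -13/2, G_v = -13/6
E_vv = 26, F_uv = -5, G_uu = 26
Compute both Brioschi determinants and normalise by (EG - F^2)^2.
M1 = [[-E_vv/2 + F_uv - G_uu/2, E_u/2, F_u - E_v/2], [F_v - G_u/2, E, F], [G_v/2, F, G]] = [[-31, 0, -27/2], [55/12, 281/16, -1/16], [-13/12, -1/16, 17/16]]; det M1 = -53205/64
M2 = [[0, E_v/2, G_u/2], [E_v/2, E, F], [G_u/2, F, G]] = [[0, 55/4, -13/4], [55/4, 281/16, -1/16], [-13/4, -1/16, 17/16]]; det M2 = -24371/64
det M1 - det M2 = -14417/32; K = -14417/32 / (597/32)^2 = -461344/356409

Answer: K = -461344/356409


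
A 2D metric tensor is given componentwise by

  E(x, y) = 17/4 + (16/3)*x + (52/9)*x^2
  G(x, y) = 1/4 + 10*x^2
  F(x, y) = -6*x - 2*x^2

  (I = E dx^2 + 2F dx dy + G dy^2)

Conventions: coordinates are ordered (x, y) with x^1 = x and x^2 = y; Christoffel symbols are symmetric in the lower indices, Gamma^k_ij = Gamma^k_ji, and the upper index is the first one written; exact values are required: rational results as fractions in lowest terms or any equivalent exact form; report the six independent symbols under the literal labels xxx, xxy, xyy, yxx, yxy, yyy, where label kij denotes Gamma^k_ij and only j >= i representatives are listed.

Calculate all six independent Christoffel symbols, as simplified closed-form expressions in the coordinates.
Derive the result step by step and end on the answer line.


E = 17/4 + (16/3)*x + (52/9)*x^2; F = -6*x - 2*x^2; G = 1/4 + 10*x^2
Gamma^k_ij = (1/2) g^{kl} (d_i g_jl + d_j g_il - d_l g_ij), with g^inv = (1/(EG-F^2)) [[G, -F], [-F, E]]
first partials: E_x = 16/3 + (104/9)*x, E_y = 0, F_x = -6 - 4*x, F_y = 0, G_x = 20*x, G_y = 0
D = EG - F^2 = 17/16 + (4/3)*x + (143/18)*x^2 + (88/3)*x^3 + (484/9)*x^4
expanded: Gamma^x_xx = (G E_x - 2F F_x + F E_y)/(2D), Gamma^x_xy = (G E_y - F G_x)/(2D), Gamma^x_yy = (2G F_y - G G_x - F G_y)/(2D), Gamma^y_xx = (2E F_x - E E_y - F E_x)/(2D), Gamma^y_xy = (E G_x - F E_y)/(2D), Gamma^y_yy = (E G_y - 2F F_y + F G_x)/(2D); substitute and cancel common factors

Answer: Gamma_xxx = (7168*x^3 - 1344*x^2 - 4976*x + 96)/(7744*x^4 + 4224*x^3 + 1144*x^2 + 192*x + 153), Gamma_xxy = (2880*x^3 + 8640*x^2)/(7744*x^4 + 4224*x^3 + 1144*x^2 + 192*x + 153), Gamma_xyy = (-14400*x^3 - 360*x)/(7744*x^4 + 4224*x^3 + 1144*x^2 + 192*x + 153), Gamma_yxx = (-1664*x^3 - 2304*x^2 - 4752*x - 3672)/(7744*x^4 + 4224*x^3 + 1144*x^2 + 192*x + 153), Gamma_yxy = (8320*x^3 + 7680*x^2 + 6120*x)/(7744*x^4 + 4224*x^3 + 1144*x^2 + 192*x + 153), Gamma_yyy = (-2880*x^3 - 8640*x^2)/(7744*x^4 + 4224*x^3 + 1144*x^2 + 192*x + 153)


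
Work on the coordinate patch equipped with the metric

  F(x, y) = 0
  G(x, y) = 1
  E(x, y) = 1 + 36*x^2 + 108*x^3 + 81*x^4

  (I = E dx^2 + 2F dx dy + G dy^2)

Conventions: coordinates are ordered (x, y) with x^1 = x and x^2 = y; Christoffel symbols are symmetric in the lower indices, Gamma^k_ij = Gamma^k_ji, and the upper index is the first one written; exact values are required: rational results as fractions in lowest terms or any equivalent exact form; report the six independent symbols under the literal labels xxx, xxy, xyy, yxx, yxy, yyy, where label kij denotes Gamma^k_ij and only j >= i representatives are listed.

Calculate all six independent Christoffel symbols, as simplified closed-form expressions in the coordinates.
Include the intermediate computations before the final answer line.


E = 1 + 36*x^2 + 108*x^3 + 81*x^4; F = 0; G = 1
Gamma^k_ij = (1/2) g^{kl} (d_i g_jl + d_j g_il - d_l g_ij), with g^inv = (1/(EG-F^2)) [[G, -F], [-F, E]]
first partials: E_x = 72*x + 324*x^2 + 324*x^3, E_y = 0, F_x = 0, F_y = 0, G_x = 0, G_y = 0
D = EG - F^2 = 1 + 36*x^2 + 108*x^3 + 81*x^4
expanded: Gamma^x_xx = (G E_x - 2F F_x + F E_y)/(2D), Gamma^x_xy = (G E_y - F G_x)/(2D), Gamma^x_yy = (2G F_y - G G_x - F G_y)/(2D), Gamma^y_xx = (2E F_x - E E_y - F E_x)/(2D), Gamma^y_xy = (E G_x - F E_y)/(2D), Gamma^y_yy = (E G_y - 2F F_y + F G_x)/(2D); substitute and cancel common factors

Answer: Gamma_xxx = (162*x^3 + 162*x^2 + 36*x)/(81*x^4 + 108*x^3 + 36*x^2 + 1), Gamma_xxy = 0, Gamma_xyy = 0, Gamma_yxx = 0, Gamma_yxy = 0, Gamma_yyy = 0


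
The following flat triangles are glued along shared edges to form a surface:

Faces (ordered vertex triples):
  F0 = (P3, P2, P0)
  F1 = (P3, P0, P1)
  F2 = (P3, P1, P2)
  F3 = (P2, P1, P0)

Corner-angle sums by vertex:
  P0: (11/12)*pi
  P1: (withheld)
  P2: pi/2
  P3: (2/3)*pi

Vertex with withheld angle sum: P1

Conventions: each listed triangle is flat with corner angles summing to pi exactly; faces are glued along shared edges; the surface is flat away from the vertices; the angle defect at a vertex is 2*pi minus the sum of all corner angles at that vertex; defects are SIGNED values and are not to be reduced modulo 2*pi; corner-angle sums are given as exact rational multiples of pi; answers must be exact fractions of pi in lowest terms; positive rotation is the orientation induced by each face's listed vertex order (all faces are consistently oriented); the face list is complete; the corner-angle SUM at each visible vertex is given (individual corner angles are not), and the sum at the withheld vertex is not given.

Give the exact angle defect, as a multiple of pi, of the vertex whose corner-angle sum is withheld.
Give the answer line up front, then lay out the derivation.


Answer: defect(P1) = pi/12

V = 4, E = 6, F = 4; chi = V - E + F = 2
Gauss-Bonnet: total defect = 2*pi*chi = 4*pi; visible defects sum to (47/12)*pi


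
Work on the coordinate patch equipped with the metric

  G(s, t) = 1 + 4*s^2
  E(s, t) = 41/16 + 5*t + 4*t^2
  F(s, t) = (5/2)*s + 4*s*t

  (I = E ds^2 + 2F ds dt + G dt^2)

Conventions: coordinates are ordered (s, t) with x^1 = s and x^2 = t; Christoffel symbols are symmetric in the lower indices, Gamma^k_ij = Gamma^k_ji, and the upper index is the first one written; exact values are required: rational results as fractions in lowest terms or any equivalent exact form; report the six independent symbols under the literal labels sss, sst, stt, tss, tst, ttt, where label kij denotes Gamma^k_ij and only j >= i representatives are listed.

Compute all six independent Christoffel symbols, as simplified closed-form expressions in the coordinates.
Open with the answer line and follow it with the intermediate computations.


Answer: Gamma_sss = 0, Gamma_sst = (64*t + 40)/(64*s^2 + 64*t^2 + 80*t + 41), Gamma_stt = 0, Gamma_tss = 0, Gamma_tst = 64*s/(64*s^2 + 64*t^2 + 80*t + 41), Gamma_ttt = 0

E = 41/16 + 5*t + 4*t^2; F = (5/2)*s + 4*s*t; G = 1 + 4*s^2
Gamma^k_ij = (1/2) g^{kl} (d_i g_jl + d_j g_il - d_l g_ij), with g^inv = (1/(EG-F^2)) [[G, -F], [-F, E]]
first partials: E_s = 0, E_t = 5 + 8*t, F_s = 5/2 + 4*t, F_t = 4*s, G_s = 8*s, G_t = 0
D = EG - F^2 = 41/16 + 5*t + 4*t^2 + 4*s^2
expanded: Gamma^s_ss = (G E_s - 2F F_s + F E_t)/(2D), Gamma^s_st = (G E_t - F G_s)/(2D), Gamma^s_tt = (2G F_t - G G_s - F G_t)/(2D), Gamma^t_ss = (2E F_s - E E_t - F E_s)/(2D), Gamma^t_st = (E G_s - F E_t)/(2D), Gamma^t_tt = (E G_t - 2F F_t + F G_s)/(2D); substitute and cancel common factors


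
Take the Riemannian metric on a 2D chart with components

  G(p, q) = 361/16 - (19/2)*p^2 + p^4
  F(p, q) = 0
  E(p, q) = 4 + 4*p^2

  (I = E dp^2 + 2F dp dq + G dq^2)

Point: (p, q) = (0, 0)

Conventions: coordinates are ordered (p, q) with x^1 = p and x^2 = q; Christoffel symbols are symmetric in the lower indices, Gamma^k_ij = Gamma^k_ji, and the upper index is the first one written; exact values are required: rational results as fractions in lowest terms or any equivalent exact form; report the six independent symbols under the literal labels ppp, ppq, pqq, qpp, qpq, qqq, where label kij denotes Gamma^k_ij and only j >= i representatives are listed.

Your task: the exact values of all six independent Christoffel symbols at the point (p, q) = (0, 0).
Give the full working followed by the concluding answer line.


E = 4, F = 0, G = 361/16 at the point
E_p = 0, E_q = 0, F_p = 0, F_q = 0, G_p = 0, G_q = 0
EG - F^2 = 361/4;  g^inv = (4/361) * [[361/16, 0], [0, 4]]
first-kind symbols [ij,l] = (1/2)(d_i g_jl + d_j g_il - d_l g_ij): [pp,p] = E_p/2 = 0, [pp,q] = F_p - E_q/2 = 0, [pq,p] = E_q/2 = 0, [pq,q] = G_p/2 = 0, [qq,p] = F_q - G_p/2 = 0, [qq,q] = G_q/2 = 0
Gamma^p_ij = (G*[ij,p] - F*[ij,q])/(EG - F^2), Gamma^q_ij = (E*[ij,q] - F*[ij,p])/(EG - F^2)

Answer: Gamma_ppp = 0, Gamma_ppq = 0, Gamma_pqq = 0, Gamma_qpp = 0, Gamma_qpq = 0, Gamma_qqq = 0


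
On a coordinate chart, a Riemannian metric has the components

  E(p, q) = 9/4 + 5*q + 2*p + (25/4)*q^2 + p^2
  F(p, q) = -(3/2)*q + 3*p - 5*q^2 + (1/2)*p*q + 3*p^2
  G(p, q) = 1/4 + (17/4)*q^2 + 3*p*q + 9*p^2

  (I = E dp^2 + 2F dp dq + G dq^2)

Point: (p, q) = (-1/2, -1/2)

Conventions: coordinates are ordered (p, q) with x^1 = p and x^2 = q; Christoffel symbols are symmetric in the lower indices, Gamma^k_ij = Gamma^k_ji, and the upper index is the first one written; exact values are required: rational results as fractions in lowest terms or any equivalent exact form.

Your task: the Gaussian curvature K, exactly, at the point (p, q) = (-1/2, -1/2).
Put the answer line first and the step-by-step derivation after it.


Answer: K = -267200/29403

E = 9/16, F = -9/8, G = 69/16, EG - F^2 = 297/256 at the point
E_p = 1, E_q = -5/4, F_p = -1/4, F_q = 13/4, G_p = -21/2, G_q = -23/4
E_qq = 25/2, F_pq = 1/2, G_pp = 18
By Brioschi, K is (det M1 - det M2) divided by (EG - F^2) squared.
M1 = [[-E_qq/2 + F_pq - G_pp/2, E_p/2, F_p - E_q/2], [F_q - G_p/2, E, F], [G_q/2, F, G]] = [[-59/4, 1/2, 3/8], [17/2, 9/16, -9/8], [-23/8, -9/8, 69/16]]; det M1 = -18843/512
M2 = [[0, E_q/2, G_p/2], [E_q/2, E, F], [G_p/2, F, G]] = [[0, -5/8, -21/4], [-5/8, 9/16, -9/8], [-21/4, -9/8, 69/16]]; det M2 = -25161/1024
det M1 - det M2 = -12525/1024; K = -12525/1024 / (297/256)^2 = -267200/29403
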